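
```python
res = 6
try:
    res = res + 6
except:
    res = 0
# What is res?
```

Step-by-step execution trace:
1. res starts at 6.
2. try: `res = res + 6` → res = 12. No exception raised.
3. `except` is skipped.
Result: 12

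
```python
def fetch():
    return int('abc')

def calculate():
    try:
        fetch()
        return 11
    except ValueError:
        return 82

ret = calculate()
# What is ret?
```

Step-by-step execution trace:
1. `calculate()` calls `fetch()`.
2. `fetch()` evaluates `int('abc')`, which raises ValueError; it propagates to the caller.
3. `return 11` is not reached.
4. `except ValueError` in calculate matches → returns 82.
5. ret = 82.
Result: 82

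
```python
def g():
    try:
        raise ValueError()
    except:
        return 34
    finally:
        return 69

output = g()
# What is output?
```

Step-by-step execution trace:
1. `g()` enters try: `raise ValueError()` raises ValueError.
2. bare `except` matches → `return 34` sets pending return value 34.
3. Before returning, `finally: return 69` runs and overrides the pending return.
4. g() returns 69 → output = 69.
Result: 69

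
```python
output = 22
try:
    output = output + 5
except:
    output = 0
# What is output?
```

Step-by-step execution trace:
1. output starts at 22.
2. try: `output = output + 5` → output = 27. No exception raised.
3. `except` is skipped.
Result: 27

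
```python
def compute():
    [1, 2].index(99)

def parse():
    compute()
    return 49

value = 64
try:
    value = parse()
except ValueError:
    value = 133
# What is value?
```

Step-by-step execution trace:
1. value starts at 64.
2. try: `parse()` calls `compute()`.
3. `compute()` evaluates `[1, 2].index(99)`, which raises ValueError; it propagates through parse (uncaught).
4. `return 49` in parse is not reached; the assignment to value does not complete.
5. `except ValueError` matches → value = 133.
Result: 133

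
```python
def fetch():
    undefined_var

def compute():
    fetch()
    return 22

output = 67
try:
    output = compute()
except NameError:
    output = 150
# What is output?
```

Step-by-step execution trace:
1. output starts at 67.
2. try: `compute()` calls `fetch()`.
3. `fetch()` evaluates `undefined_var`, which raises NameError; it propagates through compute (uncaught).
4. `return 22` in compute is not reached; the assignment to output does not complete.
5. `except NameError` matches → output = 150.
Result: 150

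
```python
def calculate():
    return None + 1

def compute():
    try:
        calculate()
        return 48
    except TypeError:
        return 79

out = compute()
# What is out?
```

Step-by-step execution trace:
1. `compute()` calls `calculate()`.
2. `calculate()` evaluates `None + 1`, which raises TypeError; it propagates to the caller.
3. `return 48` is not reached.
4. `except TypeError` in compute matches → returns 79.
5. out = 79.
Result: 79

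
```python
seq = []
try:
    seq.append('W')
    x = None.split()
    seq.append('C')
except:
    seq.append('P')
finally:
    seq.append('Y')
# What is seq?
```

Step-by-step execution trace:
1. try: `seq.append('W')` → seq = ['W'].
2. `x = None.split()` raises AttributeError; `seq.append('C')` is not reached.
3. bare `except` matches → `seq.append('P')` → seq = ['W', 'P'].
4. finally always runs: `seq.append('Y')` → seq = ['W', 'P', 'Y'].
Result: ['W', 'P', 'Y']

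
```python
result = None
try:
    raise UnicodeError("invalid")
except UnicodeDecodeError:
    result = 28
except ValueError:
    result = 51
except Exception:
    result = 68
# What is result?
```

Step-by-step execution trace:
1. `raise UnicodeError(...)` raises UnicodeError.
2. `except UnicodeDecodeError` does not match (UnicodeError is not a subclass of UnicodeDecodeError); skipped.
3. `except ValueError` matches (UnicodeError is a subclass of ValueError) → result = 51.
4. `except Exception` is not reached.
Result: 51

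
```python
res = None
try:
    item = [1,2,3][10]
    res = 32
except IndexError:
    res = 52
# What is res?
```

Step-by-step execution trace:
1. `item = [1,2,3][10]` raises IndexError.
2. `res = 32` is not reached.
3. `except IndexError` matches → res = 52.
Result: 52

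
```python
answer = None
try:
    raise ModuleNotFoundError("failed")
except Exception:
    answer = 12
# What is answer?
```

Step-by-step execution trace:
1. `raise ModuleNotFoundError(...)` raises ModuleNotFoundError.
2. `except Exception` matches (ModuleNotFoundError is a subclass of Exception) → answer = 12.
Result: 12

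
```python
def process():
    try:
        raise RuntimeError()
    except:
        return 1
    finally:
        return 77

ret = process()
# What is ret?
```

Step-by-step execution trace:
1. `process()` enters try: `raise RuntimeError()` raises RuntimeError.
2. bare `except` matches → `return 1` sets pending return value 1.
3. Before returning, `finally: return 77` runs and overrides the pending return.
4. process() returns 77 → ret = 77.
Result: 77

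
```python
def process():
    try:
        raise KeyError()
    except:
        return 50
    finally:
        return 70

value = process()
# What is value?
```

Step-by-step execution trace:
1. `process()` enters try: `raise KeyError()` raises KeyError.
2. bare `except` matches → `return 50` sets pending return value 50.
3. Before returning, `finally: return 70` runs and overrides the pending return.
4. process() returns 70 → value = 70.
Result: 70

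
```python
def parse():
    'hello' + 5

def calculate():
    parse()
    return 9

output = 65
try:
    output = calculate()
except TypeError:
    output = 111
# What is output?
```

Step-by-step execution trace:
1. output starts at 65.
2. try: `calculate()` calls `parse()`.
3. `parse()` evaluates `'hello' + 5`, which raises TypeError; it propagates through calculate (uncaught).
4. `return 9` in calculate is not reached; the assignment to output does not complete.
5. `except TypeError` matches → output = 111.
Result: 111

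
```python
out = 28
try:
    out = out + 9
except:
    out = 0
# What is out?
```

Step-by-step execution trace:
1. out starts at 28.
2. try: `out = out + 9` → out = 37. No exception raised.
3. `except` is skipped.
Result: 37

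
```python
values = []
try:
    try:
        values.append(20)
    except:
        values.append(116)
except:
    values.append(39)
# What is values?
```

Step-by-step execution trace:
1. Inner try: `values.append(20)` → values = [20]. No exception raised.
2. Inner `except` is skipped.
3. Inner try completes normally; outer `except` is skipped.
Result: [20]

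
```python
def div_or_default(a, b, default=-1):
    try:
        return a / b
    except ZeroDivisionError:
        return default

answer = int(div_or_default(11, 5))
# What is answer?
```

Step-by-step execution trace:
1. `div_or_default(11, 5)` enters try: `return 11 / 5` → returns 2.2. No exception raised.
2. `except ZeroDivisionError` is skipped.
3. `int(2.2)` → 2 → answer = 2.
Result: 2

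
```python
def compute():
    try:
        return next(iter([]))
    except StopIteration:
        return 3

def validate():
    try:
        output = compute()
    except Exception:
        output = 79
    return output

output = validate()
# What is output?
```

Step-by-step execution trace:
1. `validate()` calls `compute()`.
2. In compute: `next(iter([]))` raises StopIteration; `except StopIteration` catches it → returns 3.
3. In validate: `output = compute()` → output = 3. No exception reaches validate.
4. `except Exception` is skipped; validate returns 3.
5. output = 3.
Result: 3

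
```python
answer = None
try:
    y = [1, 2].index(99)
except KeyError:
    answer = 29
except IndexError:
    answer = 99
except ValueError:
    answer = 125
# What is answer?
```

Step-by-step execution trace:
1. `y = [1, 2].index(99)` raises ValueError.
2. `except KeyError` does not match ValueError; skipped.
3. `except IndexError` does not match ValueError; skipped.
4. `except ValueError` matches → answer = 125.
Result: 125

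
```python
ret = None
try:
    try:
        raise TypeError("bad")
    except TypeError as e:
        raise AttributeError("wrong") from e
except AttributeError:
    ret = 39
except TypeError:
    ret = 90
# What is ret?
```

Step-by-step execution trace:
1. Inner try raises TypeError; inner `except TypeError as e` catches it.
2. `raise AttributeError(...) from e` raises AttributeError (TypeError is attached as __cause__, but only AttributeError is active).
3. Outer `except AttributeError` matches → ret = 39.
4. `except TypeError` is not reached.
Result: 39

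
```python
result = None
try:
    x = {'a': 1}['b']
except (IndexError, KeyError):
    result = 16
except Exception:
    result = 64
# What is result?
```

Step-by-step execution trace:
1. `x = {'a': 1}['b']` raises KeyError.
2. `except (IndexError, KeyError)` matches (KeyError is in the tuple) → result = 16.
3. `except Exception` is not reached.
Result: 16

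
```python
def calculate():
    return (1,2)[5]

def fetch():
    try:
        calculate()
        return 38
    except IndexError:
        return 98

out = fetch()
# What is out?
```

Step-by-step execution trace:
1. `fetch()` calls `calculate()`.
2. `calculate()` evaluates `(1,2)[5]`, which raises IndexError; it propagates to the caller.
3. `return 38` is not reached.
4. `except IndexError` in fetch matches → returns 98.
5. out = 98.
Result: 98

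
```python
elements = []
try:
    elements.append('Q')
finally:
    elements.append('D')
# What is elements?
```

Step-by-step execution trace:
1. try: `elements.append('Q')` → elements = ['Q'].
2. The try body completes without raising.
3. finally always runs: `elements.append('D')` → elements = ['Q', 'D'].
Result: ['Q', 'D']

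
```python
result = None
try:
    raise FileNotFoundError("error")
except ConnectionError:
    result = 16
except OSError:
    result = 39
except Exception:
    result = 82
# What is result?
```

Step-by-step execution trace:
1. `raise FileNotFoundError(...)` raises FileNotFoundError.
2. `except ConnectionError` does not match (FileNotFoundError is not a subclass of ConnectionError); skipped.
3. `except OSError` matches (FileNotFoundError is a subclass of OSError) → result = 39.
4. `except Exception` is not reached.
Result: 39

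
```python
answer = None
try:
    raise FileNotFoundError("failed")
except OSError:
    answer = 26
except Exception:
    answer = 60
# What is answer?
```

Step-by-step execution trace:
1. `raise FileNotFoundError(...)` raises FileNotFoundError.
2. `except OSError` matches (FileNotFoundError is a subclass of OSError) → answer = 26.
3. `except Exception` is not reached.
Result: 26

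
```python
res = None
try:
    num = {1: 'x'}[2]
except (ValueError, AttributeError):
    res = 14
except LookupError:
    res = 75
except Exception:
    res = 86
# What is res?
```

Step-by-step execution trace:
1. `num = {1: 'x'}[2]` raises KeyError.
2. `except (ValueError, AttributeError)` does not match KeyError; skipped.
3. `except LookupError` matches (KeyError is a subclass of LookupError) → res = 75.
4. `except Exception` is not reached.
Result: 75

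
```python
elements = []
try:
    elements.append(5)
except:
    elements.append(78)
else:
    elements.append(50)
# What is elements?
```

Step-by-step execution trace:
1. try: `elements.append(5)` → elements = [5]. No exception raised.
2. `except` is skipped.
3. `else` runs (try completed without exception): `elements.append(50)` → elements = [5, 50].
Result: [5, 50]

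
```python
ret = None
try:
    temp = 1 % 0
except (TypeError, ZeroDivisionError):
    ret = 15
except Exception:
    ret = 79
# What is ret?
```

Step-by-step execution trace:
1. `temp = 1 % 0` raises ZeroDivisionError.
2. `except (TypeError, ZeroDivisionError)` matches (ZeroDivisionError is in the tuple) → ret = 15.
3. `except Exception` is not reached.
Result: 15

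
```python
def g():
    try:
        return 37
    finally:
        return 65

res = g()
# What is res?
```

Step-by-step execution trace:
1. `g()` enters try: `return 37` sets pending return value 37.
2. Before returning, `finally: return 65` runs and overrides the pending return.
3. g() returns 65 → res = 65.
Result: 65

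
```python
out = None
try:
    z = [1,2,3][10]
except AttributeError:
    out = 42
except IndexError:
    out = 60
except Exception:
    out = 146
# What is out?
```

Step-by-step execution trace:
1. `z = [1,2,3][10]` raises IndexError.
2. `except AttributeError` does not match IndexError; skipped.
3. `except IndexError` matches → out = 60.
4. Remaining except clauses are skipped.
Result: 60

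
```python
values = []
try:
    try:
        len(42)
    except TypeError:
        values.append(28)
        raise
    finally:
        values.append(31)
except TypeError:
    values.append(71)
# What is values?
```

Step-by-step execution trace:
1. Inner try: `len(42)` raises TypeError.
2. Inner `except TypeError` matches → `values.append(28)` → values = [28].
3. bare `raise` re-raises TypeError.
4. Inner `finally` runs during unwinding: `values.append(31)` → values = [28, 31].
5. Outer `except TypeError` matches → `values.append(71)` → values = [28, 31, 71].
Result: [28, 31, 71]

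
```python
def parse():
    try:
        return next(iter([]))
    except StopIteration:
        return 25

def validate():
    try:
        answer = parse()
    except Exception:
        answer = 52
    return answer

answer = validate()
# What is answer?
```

Step-by-step execution trace:
1. `validate()` calls `parse()`.
2. In parse: `next(iter([]))` raises StopIteration; `except StopIteration` catches it → returns 25.
3. In validate: `answer = parse()` → answer = 25. No exception reaches validate.
4. `except Exception` is skipped; validate returns 25.
5. answer = 25.
Result: 25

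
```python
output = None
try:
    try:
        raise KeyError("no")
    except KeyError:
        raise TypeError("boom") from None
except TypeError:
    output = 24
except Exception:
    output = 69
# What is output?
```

Step-by-step execution trace:
1. Inner try raises KeyError; inner `except KeyError` catches it.
2. `raise TypeError(...) from None` raises TypeError (from None suppresses __context__, but the active exception is still TypeError).
3. Outer `except TypeError` matches → output = 24.
4. `except Exception` is not reached.
Result: 24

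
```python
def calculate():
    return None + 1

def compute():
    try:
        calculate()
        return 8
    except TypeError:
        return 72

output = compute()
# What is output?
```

Step-by-step execution trace:
1. `compute()` calls `calculate()`.
2. `calculate()` evaluates `None + 1`, which raises TypeError; it propagates to the caller.
3. `return 8` is not reached.
4. `except TypeError` in compute matches → returns 72.
5. output = 72.
Result: 72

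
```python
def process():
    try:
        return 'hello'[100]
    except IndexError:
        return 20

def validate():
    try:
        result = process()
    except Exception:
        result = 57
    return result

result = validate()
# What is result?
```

Step-by-step execution trace:
1. `validate()` calls `process()`.
2. In process: `'hello'[100]` raises IndexError; `except IndexError` catches it → returns 20.
3. In validate: `result = process()` → result = 20. No exception reaches validate.
4. `except Exception` is skipped; validate returns 20.
5. result = 20.
Result: 20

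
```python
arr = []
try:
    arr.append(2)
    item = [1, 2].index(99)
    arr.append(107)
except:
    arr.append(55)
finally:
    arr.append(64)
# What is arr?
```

Step-by-step execution trace:
1. try: `arr.append(2)` → arr = [2].
2. `item = [1, 2].index(99)` raises ValueError; `arr.append(107)` is not reached.
3. bare `except` matches → `arr.append(55)` → arr = [2, 55].
4. finally always runs: `arr.append(64)` → arr = [2, 55, 64].
Result: [2, 55, 64]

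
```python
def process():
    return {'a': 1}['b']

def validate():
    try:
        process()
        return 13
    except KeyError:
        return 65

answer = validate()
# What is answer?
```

Step-by-step execution trace:
1. `validate()` calls `process()`.
2. `process()` evaluates `{'a': 1}['b']`, which raises KeyError; it propagates to the caller.
3. `return 13` is not reached.
4. `except KeyError` in validate matches → returns 65.
5. answer = 65.
Result: 65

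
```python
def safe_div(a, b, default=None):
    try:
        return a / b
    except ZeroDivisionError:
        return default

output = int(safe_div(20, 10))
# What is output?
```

Step-by-step execution trace:
1. `safe_div(20, 10)` enters try: `return 20 / 10` → returns 2.0. No exception raised.
2. `except ZeroDivisionError` is skipped.
3. `int(2.0)` → 2 → output = 2.
Result: 2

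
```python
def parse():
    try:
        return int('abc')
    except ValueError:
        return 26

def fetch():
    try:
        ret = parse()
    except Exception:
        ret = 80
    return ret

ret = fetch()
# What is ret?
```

Step-by-step execution trace:
1. `fetch()` calls `parse()`.
2. In parse: `int('abc')` raises ValueError; `except ValueError` catches it → returns 26.
3. In fetch: `ret = parse()` → ret = 26. No exception reaches fetch.
4. `except Exception` is skipped; fetch returns 26.
5. ret = 26.
Result: 26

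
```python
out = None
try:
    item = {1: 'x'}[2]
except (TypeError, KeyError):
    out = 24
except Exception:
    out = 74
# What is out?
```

Step-by-step execution trace:
1. `item = {1: 'x'}[2]` raises KeyError.
2. `except (TypeError, KeyError)` matches (KeyError is in the tuple) → out = 24.
3. `except Exception` is not reached.
Result: 24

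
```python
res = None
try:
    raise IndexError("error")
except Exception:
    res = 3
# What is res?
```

Step-by-step execution trace:
1. `raise IndexError(...)` raises IndexError.
2. `except Exception` matches (IndexError is a subclass of Exception) → res = 3.
Result: 3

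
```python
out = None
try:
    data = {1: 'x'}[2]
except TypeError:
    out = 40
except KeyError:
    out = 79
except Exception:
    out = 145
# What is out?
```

Step-by-step execution trace:
1. `data = {1: 'x'}[2]` raises KeyError.
2. `except TypeError` does not match KeyError; skipped.
3. `except KeyError` matches → out = 79.
4. Remaining except clauses are skipped.
Result: 79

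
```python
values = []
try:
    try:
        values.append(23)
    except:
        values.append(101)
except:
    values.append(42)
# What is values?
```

Step-by-step execution trace:
1. Inner try: `values.append(23)` → values = [23]. No exception raised.
2. Inner `except` is skipped.
3. Inner try completes normally; outer `except` is skipped.
Result: [23]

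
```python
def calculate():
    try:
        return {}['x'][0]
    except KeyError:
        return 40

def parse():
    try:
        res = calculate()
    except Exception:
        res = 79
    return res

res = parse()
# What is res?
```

Step-by-step execution trace:
1. `parse()` calls `calculate()`.
2. In calculate: `{}['x'][0]` raises KeyError; `except KeyError` catches it → returns 40.
3. In parse: `res = calculate()` → res = 40. No exception reaches parse.
4. `except Exception` is skipped; parse returns 40.
5. res = 40.
Result: 40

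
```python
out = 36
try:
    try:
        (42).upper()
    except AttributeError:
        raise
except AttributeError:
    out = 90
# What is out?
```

Step-by-step execution trace:
1. Inner try: `(42).upper()` raises AttributeError.
2. Inner `except AttributeError` matches; bare `raise` re-raises the same AttributeError.
3. Outer `except AttributeError` matches → out = 90.
Result: 90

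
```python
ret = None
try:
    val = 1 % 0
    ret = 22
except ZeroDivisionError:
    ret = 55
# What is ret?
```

Step-by-step execution trace:
1. `val = 1 % 0` raises ZeroDivisionError.
2. `ret = 22` is not reached.
3. `except ZeroDivisionError` matches → ret = 55.
Result: 55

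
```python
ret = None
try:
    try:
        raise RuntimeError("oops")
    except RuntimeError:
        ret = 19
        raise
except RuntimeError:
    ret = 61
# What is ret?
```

Step-by-step execution trace:
1. Inner try: `raise RuntimeError("oops")` raises RuntimeError.
2. Inner `except RuntimeError` matches → ret = 19.
3. bare `raise` re-raises the same RuntimeError.
4. Outer `except RuntimeError` matches → ret = 61.
Result: 61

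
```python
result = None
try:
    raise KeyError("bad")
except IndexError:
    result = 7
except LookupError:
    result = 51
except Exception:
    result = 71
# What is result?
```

Step-by-step execution trace:
1. `raise KeyError(...)` raises KeyError.
2. `except IndexError` does not match (KeyError is not a subclass of IndexError); skipped.
3. `except LookupError` matches (KeyError is a subclass of LookupError) → result = 51.
4. `except Exception` is not reached.
Result: 51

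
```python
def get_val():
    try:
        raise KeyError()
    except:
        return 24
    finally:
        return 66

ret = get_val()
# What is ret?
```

Step-by-step execution trace:
1. `get_val()` enters try: `raise KeyError()` raises KeyError.
2. bare `except` matches → `return 24` sets pending return value 24.
3. Before returning, `finally: return 66` runs and overrides the pending return.
4. get_val() returns 66 → ret = 66.
Result: 66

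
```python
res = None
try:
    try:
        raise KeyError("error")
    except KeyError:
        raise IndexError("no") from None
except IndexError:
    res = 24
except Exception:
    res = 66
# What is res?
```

Step-by-step execution trace:
1. Inner try raises KeyError; inner `except KeyError` catches it.
2. `raise IndexError(...) from None` raises IndexError (from None suppresses __context__, but the active exception is still IndexError).
3. Outer `except IndexError` matches → res = 24.
4. `except Exception` is not reached.
Result: 24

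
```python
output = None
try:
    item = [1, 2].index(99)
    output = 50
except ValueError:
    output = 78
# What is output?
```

Step-by-step execution trace:
1. `item = [1, 2].index(99)` raises ValueError.
2. `output = 50` is not reached.
3. `except ValueError` matches → output = 78.
Result: 78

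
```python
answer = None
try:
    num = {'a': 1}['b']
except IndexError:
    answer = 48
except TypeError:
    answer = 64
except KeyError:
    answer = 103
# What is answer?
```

Step-by-step execution trace:
1. `num = {'a': 1}['b']` raises KeyError.
2. `except IndexError` does not match KeyError; skipped.
3. `except TypeError` does not match KeyError; skipped.
4. `except KeyError` matches → answer = 103.
Result: 103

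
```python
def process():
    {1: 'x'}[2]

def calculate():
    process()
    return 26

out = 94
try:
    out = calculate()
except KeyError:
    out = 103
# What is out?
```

Step-by-step execution trace:
1. out starts at 94.
2. try: `calculate()` calls `process()`.
3. `process()` evaluates `{1: 'x'}[2]`, which raises KeyError; it propagates through calculate (uncaught).
4. `return 26` in calculate is not reached; the assignment to out does not complete.
5. `except KeyError` matches → out = 103.
Result: 103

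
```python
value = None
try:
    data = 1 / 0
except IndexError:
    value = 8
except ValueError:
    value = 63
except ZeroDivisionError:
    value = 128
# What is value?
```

Step-by-step execution trace:
1. `data = 1 / 0` raises ZeroDivisionError.
2. `except IndexError` does not match ZeroDivisionError; skipped.
3. `except ValueError` does not match ZeroDivisionError; skipped.
4. `except ZeroDivisionError` matches → value = 128.
Result: 128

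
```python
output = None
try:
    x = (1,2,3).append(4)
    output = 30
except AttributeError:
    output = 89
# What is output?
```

Step-by-step execution trace:
1. `x = (1,2,3).append(4)` raises AttributeError.
2. `output = 30` is not reached.
3. `except AttributeError` matches → output = 89.
Result: 89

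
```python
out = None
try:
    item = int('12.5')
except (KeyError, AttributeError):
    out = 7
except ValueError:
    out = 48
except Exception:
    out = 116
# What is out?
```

Step-by-step execution trace:
1. `item = int('12.5')` raises ValueError.
2. `except (KeyError, AttributeError)` does not match ValueError; skipped.
3. `except ValueError` matches (exact type match) → out = 48.
4. `except Exception` is not reached.
Result: 48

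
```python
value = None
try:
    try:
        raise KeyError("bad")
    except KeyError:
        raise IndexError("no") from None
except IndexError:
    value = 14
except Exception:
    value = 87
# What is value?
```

Step-by-step execution trace:
1. Inner try raises KeyError; inner `except KeyError` catches it.
2. `raise IndexError(...) from None` raises IndexError (from None suppresses __context__, but the active exception is still IndexError).
3. Outer `except IndexError` matches → value = 14.
4. `except Exception` is not reached.
Result: 14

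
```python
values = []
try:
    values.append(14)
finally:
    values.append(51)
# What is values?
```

Step-by-step execution trace:
1. try: `values.append(14)` → values = [14].
2. The try body completes without raising.
3. finally always runs: `values.append(51)` → values = [14, 51].
Result: [14, 51]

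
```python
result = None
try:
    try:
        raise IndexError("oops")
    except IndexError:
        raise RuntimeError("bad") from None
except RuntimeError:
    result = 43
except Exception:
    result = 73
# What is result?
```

Step-by-step execution trace:
1. Inner try raises IndexError; inner `except IndexError` catches it.
2. `raise RuntimeError(...) from None` raises RuntimeError (from None suppresses __context__, but the active exception is still RuntimeError).
3. Outer `except RuntimeError` matches → result = 43.
4. `except Exception` is not reached.
Result: 43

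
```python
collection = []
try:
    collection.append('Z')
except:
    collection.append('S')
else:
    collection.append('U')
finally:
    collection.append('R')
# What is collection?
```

Step-by-step execution trace:
1. try: `collection.append('Z')` → collection = ['Z']. No exception raised.
2. `except` is skipped.
3. `else` runs: `collection.append('U')` → collection = ['Z', 'U'].
4. `finally` always runs: `collection.append('R')` → collection = ['Z', 'U', 'R'].
Result: ['Z', 'U', 'R']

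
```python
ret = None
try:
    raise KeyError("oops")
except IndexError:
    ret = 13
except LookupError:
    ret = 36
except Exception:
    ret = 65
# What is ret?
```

Step-by-step execution trace:
1. `raise KeyError(...)` raises KeyError.
2. `except IndexError` does not match (KeyError is not a subclass of IndexError); skipped.
3. `except LookupError` matches (KeyError is a subclass of LookupError) → ret = 36.
4. `except Exception` is not reached.
Result: 36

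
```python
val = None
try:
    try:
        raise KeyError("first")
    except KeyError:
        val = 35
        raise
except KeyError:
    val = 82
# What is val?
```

Step-by-step execution trace:
1. Inner try: `raise KeyError("first")` raises KeyError.
2. Inner `except KeyError` matches → val = 35.
3. bare `raise` re-raises the same KeyError.
4. Outer `except KeyError` matches → val = 82.
Result: 82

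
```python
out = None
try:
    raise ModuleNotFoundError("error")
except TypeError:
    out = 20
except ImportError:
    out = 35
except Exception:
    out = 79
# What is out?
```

Step-by-step execution trace:
1. `raise ModuleNotFoundError(...)` raises ModuleNotFoundError.
2. `except TypeError` does not match (ModuleNotFoundError is not a subclass of TypeError); skipped.
3. `except ImportError` matches (ModuleNotFoundError is a subclass of ImportError) → out = 35.
4. `except Exception` is not reached.
Result: 35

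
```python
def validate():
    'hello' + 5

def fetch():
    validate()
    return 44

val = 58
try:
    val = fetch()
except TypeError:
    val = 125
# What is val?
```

Step-by-step execution trace:
1. val starts at 58.
2. try: `fetch()` calls `validate()`.
3. `validate()` evaluates `'hello' + 5`, which raises TypeError; it propagates through fetch (uncaught).
4. `return 44` in fetch is not reached; the assignment to val does not complete.
5. `except TypeError` matches → val = 125.
Result: 125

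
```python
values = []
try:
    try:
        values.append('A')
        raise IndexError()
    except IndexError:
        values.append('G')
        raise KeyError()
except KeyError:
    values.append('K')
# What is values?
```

Step-by-step execution trace:
1. Inner try: `values.append('A')` → values = ['A'].
2. `raise IndexError()` raises IndexError.
3. Inner `except IndexError` matches → `values.append('G')` → values = ['A', 'G'].
4. `raise KeyError()` raises KeyError; propagates to outer try.
5. Outer `except KeyError` matches → `values.append('K')` → values = ['A', 'G', 'K'].
Result: ['A', 'G', 'K']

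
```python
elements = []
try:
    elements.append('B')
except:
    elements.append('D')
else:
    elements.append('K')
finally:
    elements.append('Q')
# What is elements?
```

Step-by-step execution trace:
1. try: `elements.append('B')` → elements = ['B']. No exception raised.
2. `except` is skipped.
3. `else` runs: `elements.append('K')` → elements = ['B', 'K'].
4. `finally` always runs: `elements.append('Q')` → elements = ['B', 'K', 'Q'].
Result: ['B', 'K', 'Q']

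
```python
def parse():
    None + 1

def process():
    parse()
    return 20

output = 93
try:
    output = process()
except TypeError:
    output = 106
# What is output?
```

Step-by-step execution trace:
1. output starts at 93.
2. try: `process()` calls `parse()`.
3. `parse()` evaluates `None + 1`, which raises TypeError; it propagates through process (uncaught).
4. `return 20` in process is not reached; the assignment to output does not complete.
5. `except TypeError` matches → output = 106.
Result: 106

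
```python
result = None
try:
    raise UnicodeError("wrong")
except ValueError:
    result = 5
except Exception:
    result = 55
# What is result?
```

Step-by-step execution trace:
1. `raise UnicodeError(...)` raises UnicodeError.
2. `except ValueError` matches (UnicodeError is a subclass of ValueError) → result = 5.
3. `except Exception` is not reached.
Result: 5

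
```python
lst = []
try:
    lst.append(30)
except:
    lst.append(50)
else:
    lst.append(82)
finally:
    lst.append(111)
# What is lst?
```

Step-by-step execution trace:
1. try: `lst.append(30)` → lst = [30]. No exception raised.
2. `except` is skipped.
3. `else` runs: `lst.append(82)` → lst = [30, 82].
4. `finally` always runs: `lst.append(111)` → lst = [30, 82, 111].
Result: [30, 82, 111]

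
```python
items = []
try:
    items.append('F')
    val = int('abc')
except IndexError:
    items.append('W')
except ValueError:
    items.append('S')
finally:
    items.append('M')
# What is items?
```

Step-by-step execution trace:
1. try: `items.append('F')` → items = ['F'].
2. `val = int('abc')` raises ValueError.
3. `except IndexError` does not match ValueError; skipped.
4. `except ValueError` matches → `items.append('S')` → items = ['F', 'S'].
5. finally always runs: `items.append('M')` → items = ['F', 'S', 'M'].
Result: ['F', 'S', 'M']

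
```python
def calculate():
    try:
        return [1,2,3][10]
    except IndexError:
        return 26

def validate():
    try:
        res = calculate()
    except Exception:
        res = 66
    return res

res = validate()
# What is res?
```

Step-by-step execution trace:
1. `validate()` calls `calculate()`.
2. In calculate: `[1,2,3][10]` raises IndexError; `except IndexError` catches it → returns 26.
3. In validate: `res = calculate()` → res = 26. No exception reaches validate.
4. `except Exception` is skipped; validate returns 26.
5. res = 26.
Result: 26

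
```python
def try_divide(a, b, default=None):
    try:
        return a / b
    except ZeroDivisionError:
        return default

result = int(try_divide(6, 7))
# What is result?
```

Step-by-step execution trace:
1. `try_divide(6, 7)` enters try: `return 6 / 7` → returns 0.8571428571428571. No exception raised.
2. `except ZeroDivisionError` is skipped.
3. `int(0.8571428571428571)` → 0 → result = 0.
Result: 0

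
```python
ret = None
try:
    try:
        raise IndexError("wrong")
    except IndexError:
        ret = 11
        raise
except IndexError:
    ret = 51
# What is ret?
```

Step-by-step execution trace:
1. Inner try: `raise IndexError("wrong")` raises IndexError.
2. Inner `except IndexError` matches → ret = 11.
3. bare `raise` re-raises the same IndexError.
4. Outer `except IndexError` matches → ret = 51.
Result: 51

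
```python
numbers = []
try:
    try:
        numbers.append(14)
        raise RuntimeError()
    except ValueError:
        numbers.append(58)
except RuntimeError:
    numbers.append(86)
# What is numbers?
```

Step-by-step execution trace:
1. Inner try: `numbers.append(14)` → numbers = [14].
2. `raise RuntimeError()` raises RuntimeError.
3. Inner `except ValueError` does not match RuntimeError; exception propagates to outer try.
4. Outer `except RuntimeError` matches → `numbers.append(86)` → numbers = [14, 86].
Result: [14, 86]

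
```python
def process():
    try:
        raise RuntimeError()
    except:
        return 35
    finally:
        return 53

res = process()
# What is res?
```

Step-by-step execution trace:
1. `process()` enters try: `raise RuntimeError()` raises RuntimeError.
2. bare `except` matches → `return 35` sets pending return value 35.
3. Before returning, `finally: return 53` runs and overrides the pending return.
4. process() returns 53 → res = 53.
Result: 53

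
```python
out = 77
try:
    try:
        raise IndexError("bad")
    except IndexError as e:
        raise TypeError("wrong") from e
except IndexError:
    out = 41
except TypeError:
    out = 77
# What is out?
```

Step-by-step execution trace:
1. Inner try raises IndexError; inner `except IndexError as e` catches it.
2. `raise TypeError(...) from e` raises TypeError (IndexError is attached as __cause__, but only TypeError is active).
3. Outer `except IndexError` does not match TypeError; skipped.
4. Outer `except TypeError` matches → out = 77.
Result: 77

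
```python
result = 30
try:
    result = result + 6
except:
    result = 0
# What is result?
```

Step-by-step execution trace:
1. result starts at 30.
2. try: `result = result + 6` → result = 36. No exception raised.
3. `except` is skipped.
Result: 36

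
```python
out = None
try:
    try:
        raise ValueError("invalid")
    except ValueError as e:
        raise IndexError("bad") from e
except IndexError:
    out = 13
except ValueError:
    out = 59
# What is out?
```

Step-by-step execution trace:
1. Inner try raises ValueError; inner `except ValueError as e` catches it.
2. `raise IndexError(...) from e` raises IndexError (ValueError is attached as __cause__, but only IndexError is active).
3. Outer `except IndexError` matches → out = 13.
4. `except ValueError` is not reached.
Result: 13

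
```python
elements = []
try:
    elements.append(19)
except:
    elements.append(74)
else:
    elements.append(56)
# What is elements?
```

Step-by-step execution trace:
1. try: `elements.append(19)` → elements = [19]. No exception raised.
2. `except` is skipped.
3. `else` runs (try completed without exception): `elements.append(56)` → elements = [19, 56].
Result: [19, 56]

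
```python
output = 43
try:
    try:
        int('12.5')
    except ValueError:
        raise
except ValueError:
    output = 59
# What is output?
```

Step-by-step execution trace:
1. Inner try: `int('12.5')` raises ValueError.
2. Inner `except ValueError` matches; bare `raise` re-raises the same ValueError.
3. Outer `except ValueError` matches → output = 59.
Result: 59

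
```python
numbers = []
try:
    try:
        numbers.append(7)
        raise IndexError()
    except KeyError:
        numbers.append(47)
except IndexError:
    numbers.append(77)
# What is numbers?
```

Step-by-step execution trace:
1. Inner try: `numbers.append(7)` → numbers = [7].
2. `raise IndexError()` raises IndexError.
3. Inner `except KeyError` does not match IndexError; exception propagates to outer try.
4. Outer `except IndexError` matches → `numbers.append(77)` → numbers = [7, 77].
Result: [7, 77]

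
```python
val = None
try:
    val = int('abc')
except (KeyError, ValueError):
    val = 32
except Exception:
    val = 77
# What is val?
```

Step-by-step execution trace:
1. `val = int('abc')` raises ValueError.
2. `except (KeyError, ValueError)` matches (ValueError is in the tuple) → val = 32.
3. `except Exception` is not reached.
Result: 32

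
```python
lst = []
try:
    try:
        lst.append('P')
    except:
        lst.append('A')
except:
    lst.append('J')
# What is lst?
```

Step-by-step execution trace:
1. Inner try: `lst.append('P')` → lst = ['P']. No exception raised.
2. Inner `except` is skipped.
3. Inner try completes normally; outer `except` is skipped.
Result: ['P']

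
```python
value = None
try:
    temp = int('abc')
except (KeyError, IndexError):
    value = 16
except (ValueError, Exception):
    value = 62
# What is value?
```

Step-by-step execution trace:
1. `temp = int('abc')` raises ValueError.
2. `except (KeyError, IndexError)` does not match ValueError; skipped.
3. `except (ValueError, Exception)` matches (ValueError is in the tuple) → value = 62.
Result: 62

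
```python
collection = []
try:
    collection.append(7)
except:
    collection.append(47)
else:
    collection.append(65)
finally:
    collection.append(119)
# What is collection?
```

Step-by-step execution trace:
1. try: `collection.append(7)` → collection = [7]. No exception raised.
2. `except` is skipped.
3. `else` runs: `collection.append(65)` → collection = [7, 65].
4. `finally` always runs: `collection.append(119)` → collection = [7, 65, 119].
Result: [7, 65, 119]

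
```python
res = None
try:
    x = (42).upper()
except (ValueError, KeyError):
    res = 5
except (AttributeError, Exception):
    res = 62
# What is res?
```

Step-by-step execution trace:
1. `x = (42).upper()` raises AttributeError.
2. `except (ValueError, KeyError)` does not match AttributeError; skipped.
3. `except (AttributeError, Exception)` matches (AttributeError is in the tuple) → res = 62.
Result: 62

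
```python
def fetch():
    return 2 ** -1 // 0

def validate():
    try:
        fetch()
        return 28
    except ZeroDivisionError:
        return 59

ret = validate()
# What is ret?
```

Step-by-step execution trace:
1. `validate()` calls `fetch()`.
2. `fetch()` evaluates `2 ** -1 // 0`, which raises ZeroDivisionError; it propagates to the caller.
3. `return 28` is not reached.
4. `except ZeroDivisionError` in validate matches → returns 59.
5. ret = 59.
Result: 59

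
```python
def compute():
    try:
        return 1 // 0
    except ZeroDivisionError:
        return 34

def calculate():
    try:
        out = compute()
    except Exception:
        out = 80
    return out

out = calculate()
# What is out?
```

Step-by-step execution trace:
1. `calculate()` calls `compute()`.
2. In compute: `1 // 0` raises ZeroDivisionError; `except ZeroDivisionError` catches it → returns 34.
3. In calculate: `out = compute()` → out = 34. No exception reaches calculate.
4. `except Exception` is skipped; calculate returns 34.
5. out = 34.
Result: 34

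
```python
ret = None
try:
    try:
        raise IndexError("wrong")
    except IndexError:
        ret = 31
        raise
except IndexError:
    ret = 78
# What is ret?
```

Step-by-step execution trace:
1. Inner try: `raise IndexError("wrong")` raises IndexError.
2. Inner `except IndexError` matches → ret = 31.
3. bare `raise` re-raises the same IndexError.
4. Outer `except IndexError` matches → ret = 78.
Result: 78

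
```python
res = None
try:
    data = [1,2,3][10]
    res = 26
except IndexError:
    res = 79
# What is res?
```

Step-by-step execution trace:
1. `data = [1,2,3][10]` raises IndexError.
2. `res = 26` is not reached.
3. `except IndexError` matches → res = 79.
Result: 79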